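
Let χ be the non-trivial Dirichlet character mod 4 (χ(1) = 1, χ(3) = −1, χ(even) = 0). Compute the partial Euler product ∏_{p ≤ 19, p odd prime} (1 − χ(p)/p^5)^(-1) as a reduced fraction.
∏ = 8959395755957897476417566375/8993950909687588250159808512

The odd primes p ≤ 19 are [3, 5, 7, 11, 13, 17, 19]. For each, χ(p) = 1 if p ≡ 1 mod 4, χ(p) = −1 if p ≡ 3 mod 4. Taking (1 − χ(p)/p^5)^(-1) = p^5/(p^5 − χ(p)): (1 − (-1)/3^5)^(-1) · (1 − (1)/5^5)^(-1) · (1 − (-1)/7^5)^(-1) · (1 − (-1)/11^5)^(-1) · (1 − (1)/13^5)^(-1) · (1 − (1)/17^5)^(-1) · (1 − (-1)/19^5)^(-1) = 8959395755957897476417566375/8993950909687588250159808512.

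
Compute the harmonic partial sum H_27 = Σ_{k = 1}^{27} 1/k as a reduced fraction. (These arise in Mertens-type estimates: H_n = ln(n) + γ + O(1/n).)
H_27 = 312536252003/80313433200

Direct summation: H_27 = 1 + 1/2 + ... + 1/27. The least common denominator is lcm(1, ..., 27) = 80313433200; over this denominator the numerator is 80313433200 + 40156716600 + 26771144400 + 20078358300 + 16062686640 + 13385572200 + 11473347600 + 10039179150 + 8923714800 + 8031343320 + 7301221200 + 6692786100 + 6177956400 + 5736673800 + 5354228880 + 5019589575 + 4724319600 + 4461857400 + 4227022800 + 4015671660 + 3824449200 + 3650610600 + 3491888400 + 3346393050 + 3212537328 + 3088978200 + 2974571600 = 312536252003, so H_27 = 312536252003/80313433200 (already in lowest terms) ≈ 3.89146. (The PNT-adjacent estimate ln(27) + γ ≈ 3.87305 matches within O(1/n).)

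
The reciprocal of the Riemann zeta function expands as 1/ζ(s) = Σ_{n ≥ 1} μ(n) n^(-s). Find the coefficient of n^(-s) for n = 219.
μ(219) = 1

Factor n = 219 = 3 · 73. μ(n) = 0 if any exponent ≥ 2 (not squarefree); otherwise μ(n) = (−1)^{ω(n)} where ω(n) is the number of distinct prime factors. Applying: μ(219) = 1.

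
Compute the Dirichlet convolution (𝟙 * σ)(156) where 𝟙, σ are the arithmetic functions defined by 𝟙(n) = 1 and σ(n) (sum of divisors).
(𝟙 * σ)(156) = 825

Divisors of 156: [1, 2, 3, 4, 6, 12, 13, 26, 39, 52, 78, 156]. For each d | 156:
  d = 1: 𝟙(1) · σ(156/1) = 1 · 392 = 392
  d = 2: 𝟙(2) · σ(156/2) = 1 · 168 = 168
  d = 3: 𝟙(3) · σ(156/3) = 1 · 98 = 98
  d = 4: 𝟙(4) · σ(156/4) = 1 · 56 = 56
  d = 6: 𝟙(6) · σ(156/6) = 1 · 42 = 42
  d = 12: 𝟙(12) · σ(156/12) = 1 · 14 = 14
  d = 13: 𝟙(13) · σ(156/13) = 1 · 28 = 28
  d = 26: 𝟙(26) · σ(156/26) = 1 · 12 = 12
  d = 39: 𝟙(39) · σ(156/39) = 1 · 7 = 7
  d = 52: 𝟙(52) · σ(156/52) = 1 · 4 = 4
  d = 78: 𝟙(78) · σ(156/78) = 1 · 3 = 3
  d = 156: 𝟙(156) · σ(156/156) = 1 · 1 = 1
Summing: (𝟙 * σ)(156) = 392 + 168 + 98 + 56 + 42 + 14 + 28 + 12 + 7 + 4 + 3 + 1 = 825.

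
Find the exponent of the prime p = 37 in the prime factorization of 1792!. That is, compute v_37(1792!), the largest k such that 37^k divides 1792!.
v_37(1792!) = 49

Legendre's formula: v_p(n!) = Σ_{k ≥ 1} ⌊n / p^k⌋. For p = 37, n = 1792, the terms are:
  ⌊1792/37^1⌋ = ⌊1792/37⌋ = 48
  ⌊1792/37^2⌋ = ⌊1792/1369⌋ = 1
(the next term ⌊1792/37^3⌋ = 0, terminating the sum). Summing: v_37(1792!) = 48 + 1 = 49.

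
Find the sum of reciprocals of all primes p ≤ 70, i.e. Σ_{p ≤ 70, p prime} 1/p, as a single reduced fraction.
Σ 1/p = 13585328068403621603022853/7858321551080267055879090

π(70) = 19, so the primes ≤ 70 are [2, 3, 5, 7, 11, 13, 17, 19, 23, 29, 31, 37, 41, 43, 47, 53, 59, 61, 67]. Summing 1/p over these primes: 13585328068403621603022853/7858321551080267055879090 ≈ 1.7288. Mertens estimate ln ln(70) + 0.2615 ≈ 1.7081.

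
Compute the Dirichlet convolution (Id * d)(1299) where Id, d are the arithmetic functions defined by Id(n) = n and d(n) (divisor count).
(Id * d)(1299) = 2175

Divisors of 1299: [1, 3, 433, 1299]. For each d | 1299:
  d = 1: Id(1) · d(1299/1) = 1 · 4 = 4
  d = 3: Id(3) · d(1299/3) = 3 · 2 = 6
  d = 433: Id(433) · d(1299/433) = 433 · 2 = 866
  d = 1299: Id(1299) · d(1299/1299) = 1299 · 1 = 1299
Summing: (Id * d)(1299) = 4 + 6 + 866 + 1299 = 2175.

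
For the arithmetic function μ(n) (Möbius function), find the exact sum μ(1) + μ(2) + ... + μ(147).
Σ_{n ≤ 147} μ(n) = 1

Compute μ(n) for each 1 ≤ n ≤ 147: μ(1) = 1, μ(2) = -1, μ(3) = -1, μ(4) = 0, μ(5) = -1, μ(6) = 1, μ(7) = -1, μ(8) = 0, μ(9) = 0, μ(10) = 1, μ(11) = -1, μ(12) = 0, μ(13) = -1, μ(14) = 1, μ(15) = 1, μ(16) = 0, μ(17) = -1, μ(18) = 0, μ(19) = -1, μ(20) = 0, μ(21) = 1, μ(22) = 1, μ(23) = -1, μ(24) = 0, μ(25) = 0, μ(26) = 1, μ(27) = 0, μ(28) = 0, μ(29) = -1, μ(30) = -1, μ(31) = -1, μ(32) = 0, μ(33) = 1, μ(34) = 1, μ(35) = 1, μ(36) = 0, μ(37) = -1, μ(38) = 1, μ(39) = 1, μ(40) = 0, μ(41) = -1, μ(42) = -1, μ(43) = -1, μ(44) = 0, μ(45) = 0, μ(46) = 1, μ(47) = -1, μ(48) = 0, μ(49) = 0, μ(50) = 0, μ(51) = 1, μ(52) = 0, μ(53) = -1, μ(54) = 0, μ(55) = 1, μ(56) = 0, μ(57) = 1, μ(58) = 1, μ(59) = -1, μ(60) = 0, μ(61) = -1, μ(62) = 1, μ(63) = 0, μ(64) = 0, μ(65) = 1, μ(66) = -1, μ(67) = -1, μ(68) = 0, μ(69) = 1, μ(70) = -1, μ(71) = -1, μ(72) = 0, μ(73) = -1, μ(74) = 1, μ(75) = 0, μ(76) = 0, μ(77) = 1, μ(78) = -1, μ(79) = -1, μ(80) = 0, μ(81) = 0, μ(82) = 1, μ(83) = -1, μ(84) = 0, μ(85) = 1, μ(86) = 1, μ(87) = 1, μ(88) = 0, μ(89) = -1, μ(90) = 0, μ(91) = 1, μ(92) = 0, μ(93) = 1, μ(94) = 1, μ(95) = 1, μ(96) = 0, μ(97) = -1, μ(98) = 0, μ(99) = 0, μ(100) = 0, μ(101) = -1, μ(102) = -1, μ(103) = -1, μ(104) = 0, μ(105) = -1, μ(106) = 1, μ(107) = -1, μ(108) = 0, μ(109) = -1, μ(110) = -1, μ(111) = 1, μ(112) = 0, μ(113) = -1, μ(114) = -1, μ(115) = 1, μ(116) = 0, μ(117) = 0, μ(118) = 1, μ(119) = 1, μ(120) = 0, μ(121) = 0, μ(122) = 1, μ(123) = 1, μ(124) = 0, μ(125) = 0, μ(126) = 0, μ(127) = -1, μ(128) = 0, μ(129) = 1, μ(130) = -1, μ(131) = -1, μ(132) = 0, μ(133) = 1, μ(134) = 1, μ(135) = 0, μ(136) = 0, μ(137) = -1, μ(138) = -1, μ(139) = -1, μ(140) = 0, μ(141) = 1, μ(142) = 1, μ(143) = 1, μ(144) = 0, μ(145) = 1, μ(146) = 1, μ(147) = 0. Summing all 147 values: 1. (Mertens function M(x) = Σ_{n ≤ x} μ(n); on average M(x) should be small (PNT ⟺ M(x) = o(x)).)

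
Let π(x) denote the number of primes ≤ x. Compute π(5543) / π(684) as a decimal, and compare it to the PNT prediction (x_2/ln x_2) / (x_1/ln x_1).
π(5543)/π(684) = 732/124 ≈ 5.9032;  PNT prediction ≈ 6.1368.

π(684) = 124 and π(5543) = 732, so π(5543)/π(684) ≈ 5.9032. The PNT-predicted ratio is (5543/ln(5543)) / (684/ln(684)) ≈ 6.1368. The two agree to within a few percent, as expected.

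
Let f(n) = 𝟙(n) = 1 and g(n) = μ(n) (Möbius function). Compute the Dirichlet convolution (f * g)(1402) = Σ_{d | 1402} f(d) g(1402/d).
(𝟙 * μ)(1402) = 0

Divisors of 1402: [1, 2, 701, 1402]. For each d | 1402:
  d = 1: 𝟙(1) · μ(1402/1) = 1 · 1 = 1
  d = 2: 𝟙(2) · μ(1402/2) = 1 · -1 = -1
  d = 701: 𝟙(701) · μ(1402/701) = 1 · -1 = -1
  d = 1402: 𝟙(1402) · μ(1402/1402) = 1 · 1 = 1
Summing: (𝟙 * μ)(1402) = 1 + -1 + -1 + 1 = 0.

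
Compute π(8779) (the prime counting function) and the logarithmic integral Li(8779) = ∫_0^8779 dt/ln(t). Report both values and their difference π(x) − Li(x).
π(8779) = 1094;  Li(8779) ≈ 1112.64;  π(x) − Li(x) ≈ -18.64.

Direct count of primes ≤ 8779 gives π(8779) = 1094. Numerical evaluation of the logarithmic integral gives Li(8779) ≈ 1112.64. The difference π(x) − Li(x) ≈ -18.64 is typically negative for small/moderate x (Li(x) overestimates), though Littlewood's theorem shows this sign changes infinitely often.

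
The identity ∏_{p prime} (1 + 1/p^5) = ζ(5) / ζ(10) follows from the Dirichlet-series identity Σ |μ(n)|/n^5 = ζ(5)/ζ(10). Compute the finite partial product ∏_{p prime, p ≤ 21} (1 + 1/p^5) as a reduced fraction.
∏ = 405833785877367637916288/391770333462674252324875

The primes p ≤ 21 are [2, 3, 5, 7, 11, 13, 17, 19]. For each, (1 + 1/p^5) = (p^5 + 1)/p^5. Multiplying these fractions over p ∈ [2, 3, 5, 7, 11, 13, 17, 19] gives 405833785877367637916288/391770333462674252324875. (In the limit P → ∞ this tends to ζ(5)/ζ(10).)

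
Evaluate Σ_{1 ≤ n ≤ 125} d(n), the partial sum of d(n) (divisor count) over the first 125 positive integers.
Σ_{n ≤ 125} d(n) = 623

Compute d(n) for each 1 ≤ n ≤ 125: d(1) = 1, d(2) = 2, d(3) = 2, d(4) = 3, d(5) = 2, d(6) = 4, d(7) = 2, d(8) = 4, d(9) = 3, d(10) = 4, d(11) = 2, d(12) = 6, d(13) = 2, d(14) = 4, d(15) = 4, d(16) = 5, d(17) = 2, d(18) = 6, d(19) = 2, d(20) = 6, d(21) = 4, d(22) = 4, d(23) = 2, d(24) = 8, d(25) = 3, d(26) = 4, d(27) = 4, d(28) = 6, d(29) = 2, d(30) = 8, d(31) = 2, d(32) = 6, d(33) = 4, d(34) = 4, d(35) = 4, d(36) = 9, d(37) = 2, d(38) = 4, d(39) = 4, d(40) = 8, d(41) = 2, d(42) = 8, d(43) = 2, d(44) = 6, d(45) = 6, d(46) = 4, d(47) = 2, d(48) = 10, d(49) = 3, d(50) = 6, d(51) = 4, d(52) = 6, d(53) = 2, d(54) = 8, d(55) = 4, d(56) = 8, d(57) = 4, d(58) = 4, d(59) = 2, d(60) = 12, d(61) = 2, d(62) = 4, d(63) = 6, d(64) = 7, d(65) = 4, d(66) = 8, d(67) = 2, d(68) = 6, d(69) = 4, d(70) = 8, d(71) = 2, d(72) = 12, d(73) = 2, d(74) = 4, d(75) = 6, d(76) = 6, d(77) = 4, d(78) = 8, d(79) = 2, d(80) = 10, d(81) = 5, d(82) = 4, d(83) = 2, d(84) = 12, d(85) = 4, d(86) = 4, d(87) = 4, d(88) = 8, d(89) = 2, d(90) = 12, d(91) = 4, d(92) = 6, d(93) = 4, d(94) = 4, d(95) = 4, d(96) = 12, d(97) = 2, d(98) = 6, d(99) = 6, d(100) = 9, d(101) = 2, d(102) = 8, d(103) = 2, d(104) = 8, d(105) = 8, d(106) = 4, d(107) = 2, d(108) = 12, d(109) = 2, d(110) = 8, d(111) = 4, d(112) = 10, d(113) = 2, d(114) = 8, d(115) = 4, d(116) = 6, d(117) = 6, d(118) = 4, d(119) = 4, d(120) = 16, d(121) = 3, d(122) = 4, d(123) = 4, d(124) = 6, d(125) = 4. Summing all 125 values: 623. (Dirichlet's divisor formula: Σ_{n ≤ x} d(n) = x ln(x) + (2γ − 1) x + O(√x). For x = 125, the asymptotic estimate is ≈ 622.84.)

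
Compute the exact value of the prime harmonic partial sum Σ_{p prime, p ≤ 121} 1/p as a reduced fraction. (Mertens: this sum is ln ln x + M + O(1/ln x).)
Σ 1/p = 58472171373748331322981543916880425472323867753/31610054640417607788145206291543662493274686990

π(121) = 30, so the primes ≤ 121 are [2, 3, 5, 7, 11, 13, 17, 19, 23, 29, 31, 37, 41, 43, 47, 53, 59, 61, 67, 71, 73, 79, 83, 89, 97, 101, 103, 107, 109, 113]. Summing 1/p over these primes: 58472171373748331322981543916880425472323867753/31610054640417607788145206291543662493274686990 ≈ 1.8498. Mertens estimate ln ln(121) + 0.2615 ≈ 1.8292.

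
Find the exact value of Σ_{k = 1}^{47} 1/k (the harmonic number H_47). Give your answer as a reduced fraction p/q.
H_47 = 280682601097106968469/63245806209101973600

Direct summation: H_47 = 1 + 1/2 + ... + 1/47. The least common denominator is lcm(1, ..., 47) = 442720643463713815200; over this denominator the numerator is 442720643463713815200 + 221360321731856907600 + 147573547821237938400 + 110680160865928453800 + 88544128692742763040 + 73786773910618969200 + 63245806209101973600 + 55340080432964226900 + 49191182607079312800 + 44272064346371381520 + 40247331223973983200 + 36893386955309484600 + 34055434112593370400 + 31622903104550986800 + 29514709564247587680 + 27670040216482113450 + 26042390791983165600 + 24595591303539656400 + 23301086498090200800 + 22136032173185690760 + 21081935403033991200 + 20123665611986991600 + 19248723628857122400 + 18446693477654742300 + 17708825738548552608 + 17027717056296685200 + 16397060869026437600 + 15811451552275493400 + 15266229084955648800 + 14757354782123793840 + 14281311079474639200 + 13835020108241056725 + 13415777074657994400 + 13021195395991582800 + 12649161241820394720 + 12297795651769828200 + 11965422796316589600 + 11650543249045100400 + 11351811370864456800 + 11068016086592845380 + 10798064474724727200 + 10540967701516995600 + 10295828917760786400 + 10061832805993495800 + 9838236521415862560 + 9624361814428561200 + 9419588158802421600 = 1964778207679748779283, so H_47 = 1964778207679748779283/442720643463713815200; reducing by gcd(1964778207679748779283, 442720643463713815200) = 7 gives 280682601097106968469/63245806209101973600 ≈ 4.43796. (The PNT-adjacent estimate ln(47) + γ ≈ 4.42736 matches within O(1/n).)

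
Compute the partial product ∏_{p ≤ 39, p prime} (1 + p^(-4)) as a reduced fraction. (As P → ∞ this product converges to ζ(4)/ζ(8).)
∏ = 706902957735712331680943125904125462935190109312/655798773317600826641830943030775489929079680625

The primes p ≤ 39 are [2, 3, 5, 7, 11, 13, 17, 19, 23, 29, 31, 37]. For each, (1 + 1/p^4) = (p^4 + 1)/p^4. Multiplying these fractions over p ∈ [2, 3, 5, 7, 11, 13, 17, 19, 23, 29, 31, 37] gives 706902957735712331680943125904125462935190109312/655798773317600826641830943030775489929079680625. (In the limit P → ∞ this tends to ζ(4)/ζ(8).)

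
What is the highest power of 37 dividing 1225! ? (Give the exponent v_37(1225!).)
v_37(1225!) = 33

Legendre's formula: v_p(n!) = Σ_{k ≥ 1} ⌊n / p^k⌋. For p = 37, n = 1225, the terms are:
  ⌊1225/37^1⌋ = ⌊1225/37⌋ = 33
(the next term ⌊1225/37^2⌋ = 0, terminating the sum). Summing: v_37(1225!) = 33 = 33.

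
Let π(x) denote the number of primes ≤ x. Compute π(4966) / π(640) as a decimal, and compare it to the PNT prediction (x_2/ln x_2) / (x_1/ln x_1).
π(4966)/π(640) = 663/115 ≈ 5.7652;  PNT prediction ≈ 5.8913.

π(640) = 115 and π(4966) = 663, so π(4966)/π(640) ≈ 5.7652. The PNT-predicted ratio is (4966/ln(4966)) / (640/ln(640)) ≈ 5.8913. The two agree to within a few percent, as expected.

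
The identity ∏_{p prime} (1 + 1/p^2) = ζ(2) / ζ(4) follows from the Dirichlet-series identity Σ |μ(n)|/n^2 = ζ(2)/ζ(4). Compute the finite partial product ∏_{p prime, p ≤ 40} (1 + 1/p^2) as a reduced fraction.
∏ = 270008184968000000/178631837133343209

The primes p ≤ 40 are [2, 3, 5, 7, 11, 13, 17, 19, 23, 29, 31, 37]. For each, (1 + 1/p^2) = (p^2 + 1)/p^2. Multiplying these fractions over p ∈ [2, 3, 5, 7, 11, 13, 17, 19, 23, 29, 31, 37] gives 270008184968000000/178631837133343209. (In the limit P → ∞ this tends to ζ(2)/ζ(4).)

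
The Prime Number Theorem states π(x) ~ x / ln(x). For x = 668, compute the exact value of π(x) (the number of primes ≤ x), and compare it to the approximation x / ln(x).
π(668) = 121;  x/ln(x) ≈ 102.70;  relative error ≈ 15.12%.

Directly count primes up to 668: π(668) = 121. The PNT approximation gives 668/ln(668) ≈ 668/6.50429 ≈ 102.70. Relative error (π(x) − x/ln(x)) / π(x) ≈ 15.12%; the approximation is known to undercount slightly (Li(x) is a better estimate).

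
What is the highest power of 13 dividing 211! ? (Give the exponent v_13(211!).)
v_13(211!) = 17

Legendre's formula: v_p(n!) = Σ_{k ≥ 1} ⌊n / p^k⌋. For p = 13, n = 211, the terms are:
  ⌊211/13^1⌋ = ⌊211/13⌋ = 16
  ⌊211/13^2⌋ = ⌊211/169⌋ = 1
(the next term ⌊211/13^3⌋ = 0, terminating the sum). Summing: v_13(211!) = 16 + 1 = 17.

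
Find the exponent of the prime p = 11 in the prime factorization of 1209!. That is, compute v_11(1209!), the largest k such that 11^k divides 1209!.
v_11(1209!) = 118

Legendre's formula: v_p(n!) = Σ_{k ≥ 1} ⌊n / p^k⌋. For p = 11, n = 1209, the terms are:
  ⌊1209/11^1⌋ = ⌊1209/11⌋ = 109
  ⌊1209/11^2⌋ = ⌊1209/121⌋ = 9
(the next term ⌊1209/11^3⌋ = 0, terminating the sum). Summing: v_11(1209!) = 109 + 9 = 118.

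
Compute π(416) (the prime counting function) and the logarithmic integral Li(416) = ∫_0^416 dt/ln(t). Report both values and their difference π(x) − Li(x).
π(416) = 80;  Li(416) ≈ 88.08;  π(x) − Li(x) ≈ -8.08.

Direct count of primes ≤ 416 gives π(416) = 80. Numerical evaluation of the logarithmic integral gives Li(416) ≈ 88.08. The difference π(x) − Li(x) ≈ -8.08 is typically negative for small/moderate x (Li(x) overestimates), though Littlewood's theorem shows this sign changes infinitely often.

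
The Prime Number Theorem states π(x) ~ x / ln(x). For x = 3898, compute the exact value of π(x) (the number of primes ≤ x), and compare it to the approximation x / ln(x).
π(3898) = 539;  x/ln(x) ≈ 471.44;  relative error ≈ 12.53%.

Directly count primes up to 3898: π(3898) = 539. The PNT approximation gives 3898/ln(3898) ≈ 3898/8.26822 ≈ 471.44. Relative error (π(x) − x/ln(x)) / π(x) ≈ 12.53%; the approximation is known to undercount slightly (Li(x) is a better estimate).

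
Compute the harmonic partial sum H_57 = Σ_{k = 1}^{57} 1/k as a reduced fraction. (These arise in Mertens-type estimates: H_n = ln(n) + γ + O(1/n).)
H_57 = 253437484000080020709989/54749786241679275146400

Direct summation: H_57 = 1 + 1/2 + ... + 1/57. The least common denominator is lcm(1, ..., 57) = 164249358725037825439200; over this denominator the numerator is 164249358725037825439200 + 82124679362518912719600 + 54749786241679275146400 + 41062339681259456359800 + 32849871745007565087840 + 27374893120839637573200 + 23464194103576832205600 + 20531169840629728179900 + 18249928747226425048800 + 16424935872503782543920 + 14931759884094347767200 + 13687446560419818786600 + 12634566055772140418400 + 11732097051788416102800 + 10949957248335855029280 + 10265584920314864089950 + 9661726983825754437600 + 9124964373613212524400 + 8644703090791464496800 + 8212467936251891271960 + 7821398034525610735200 + 7465879942047173883600 + 7141276466305992410400 + 6843723280209909393300 + 6569974349001513017568 + 6317283027886070209200 + 6083309582408808349600 + 5866048525894208051400 + 5663770990518545704800 + 5474978624167927514640 + 5298366410485091143200 + 5132792460157432044975 + 4977253294698115922400 + 4830863491912877218800 + 4692838820715366441120 + 4562482186806606262200 + 4439171857433454741600 + 4322351545395732248400 + 4211522018590713472800 + 4106233968125945635980 + 4006081920122873791200 + 3910699017262805367600 + 3819752528489251754400 + 3732939971023586941800 + 3649985749445285009760 + 3570638233152996205200 + 3494667206915698413600 + 3421861640104954696650 + 3352027729082404600800 + 3284987174500756508784 + 3220575661275251479200 + 3158641513943035104600 + 3099044504245996706400 + 3041654791204404174800 + 2986351976818869553440 + 2933024262947104025700 + 2881567696930488165600 = 760312452000240062129967, so H_57 = 760312452000240062129967/164249358725037825439200; reducing by gcd(760312452000240062129967, 164249358725037825439200) = 3 gives 253437484000080020709989/54749786241679275146400 ≈ 4.62901. (The PNT-adjacent estimate ln(57) + γ ≈ 4.62027 matches within O(1/n).)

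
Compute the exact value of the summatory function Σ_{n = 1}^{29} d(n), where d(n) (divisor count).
Σ_{n ≤ 29} d(n) = 103

Compute d(n) for each 1 ≤ n ≤ 29: d(1) = 1, d(2) = 2, d(3) = 2, d(4) = 3, d(5) = 2, d(6) = 4, d(7) = 2, d(8) = 4, d(9) = 3, d(10) = 4, d(11) = 2, d(12) = 6, d(13) = 2, d(14) = 4, d(15) = 4, d(16) = 5, d(17) = 2, d(18) = 6, d(19) = 2, d(20) = 6, d(21) = 4, d(22) = 4, d(23) = 2, d(24) = 8, d(25) = 3, d(26) = 4, d(27) = 4, d(28) = 6, d(29) = 2. Summing all 29 values: 103. (Dirichlet's divisor formula: Σ_{n ≤ x} d(n) = x ln(x) + (2γ − 1) x + O(√x). For x = 29, the asymptotic estimate is ≈ 102.13.)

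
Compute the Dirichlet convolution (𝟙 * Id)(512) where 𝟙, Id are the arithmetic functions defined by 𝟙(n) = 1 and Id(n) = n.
(𝟙 * Id)(512) = 1023

Divisors of 512: [1, 2, 4, 8, 16, 32, 64, 128, 256, 512]. For each d | 512:
  d = 1: 𝟙(1) · Id(512/1) = 1 · 512 = 512
  d = 2: 𝟙(2) · Id(512/2) = 1 · 256 = 256
  d = 4: 𝟙(4) · Id(512/4) = 1 · 128 = 128
  d = 8: 𝟙(8) · Id(512/8) = 1 · 64 = 64
  d = 16: 𝟙(16) · Id(512/16) = 1 · 32 = 32
  d = 32: 𝟙(32) · Id(512/32) = 1 · 16 = 16
  d = 64: 𝟙(64) · Id(512/64) = 1 · 8 = 8
  d = 128: 𝟙(128) · Id(512/128) = 1 · 4 = 4
  d = 256: 𝟙(256) · Id(512/256) = 1 · 2 = 2
  d = 512: 𝟙(512) · Id(512/512) = 1 · 1 = 1
Summing: (𝟙 * Id)(512) = 512 + 256 + 128 + 64 + 32 + 16 + 8 + 4 + 2 + 1 = 1023.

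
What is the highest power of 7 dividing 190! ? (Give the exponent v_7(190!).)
v_7(190!) = 30

Legendre's formula: v_p(n!) = Σ_{k ≥ 1} ⌊n / p^k⌋. For p = 7, n = 190, the terms are:
  ⌊190/7^1⌋ = ⌊190/7⌋ = 27
  ⌊190/7^2⌋ = ⌊190/49⌋ = 3
(the next term ⌊190/7^3⌋ = 0, terminating the sum). Summing: v_7(190!) = 27 + 3 = 30.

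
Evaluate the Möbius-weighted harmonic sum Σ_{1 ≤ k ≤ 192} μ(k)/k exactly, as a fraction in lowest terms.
Σ μ(k)/k = -420739552915294928774241207455396214980695624016399287527924921993022991/27128766892785789697356865495675641342069048639462920399809650408428403405

Values of μ(k) for 1 ≤ k ≤ 192: μ(1) = 1, μ(2) = -1, μ(3) = -1, μ(5) = -1, μ(6) = 1, μ(7) = -1, μ(10) = 1, μ(11) = -1, μ(13) = -1, μ(14) = 1, μ(15) = 1, μ(17) = -1, μ(19) = -1, μ(21) = 1, μ(22) = 1, μ(23) = -1, μ(26) = 1, μ(29) = -1, μ(30) = -1, μ(31) = -1, μ(33) = 1, μ(34) = 1, μ(35) = 1, μ(37) = -1, μ(38) = 1, μ(39) = 1, μ(41) = -1, μ(42) = -1, μ(43) = -1, μ(46) = 1, μ(47) = -1, μ(51) = 1, μ(53) = -1, μ(55) = 1, μ(57) = 1, μ(58) = 1, μ(59) = -1, μ(61) = -1, μ(62) = 1, μ(65) = 1, μ(66) = -1, μ(67) = -1, μ(69) = 1, μ(70) = -1, μ(71) = -1, μ(73) = -1, μ(74) = 1, μ(77) = 1, μ(78) = -1, μ(79) = -1, μ(82) = 1, μ(83) = -1, μ(85) = 1, μ(86) = 1, μ(87) = 1, μ(89) = -1, μ(91) = 1, μ(93) = 1, μ(94) = 1, μ(95) = 1, μ(97) = -1, μ(101) = -1, μ(102) = -1, μ(103) = -1, μ(105) = -1, μ(106) = 1, μ(107) = -1, μ(109) = -1, μ(110) = -1, μ(111) = 1, μ(113) = -1, μ(114) = -1, μ(115) = 1, μ(118) = 1, μ(119) = 1, μ(122) = 1, μ(123) = 1, μ(127) = -1, μ(129) = 1, μ(130) = -1, μ(131) = -1, μ(133) = 1, μ(134) = 1, μ(137) = -1, μ(138) = -1, μ(139) = -1, μ(141) = 1, μ(142) = 1, μ(143) = 1, μ(145) = 1, μ(146) = 1, μ(149) = -1, μ(151) = -1, μ(154) = -1, μ(155) = 1, μ(157) = -1, μ(158) = 1, μ(159) = 1, μ(161) = 1, μ(163) = -1, μ(165) = -1, μ(166) = 1, μ(167) = -1, μ(170) = -1, μ(173) = -1, μ(174) = -1, μ(177) = 1, μ(178) = 1, μ(179) = -1, μ(181) = -1, μ(182) = -1, μ(183) = 1, μ(185) = 1, μ(186) = -1, μ(187) = 1, μ(190) = -1, μ(191) = -1, with μ = 0 on non-squarefree integers. Summing μ(k)/k for k where μ(k) ≠ 0 gives -420739552915294928774241207455396214980695624016399287527924921993022991/27128766892785789697356865495675641342069048639462920399809650408428403405 ≈ -0.0155. (PNT ⟺ this sum → 0 as n → ∞.)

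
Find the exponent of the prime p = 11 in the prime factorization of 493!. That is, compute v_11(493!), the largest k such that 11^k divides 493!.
v_11(493!) = 48

Legendre's formula: v_p(n!) = Σ_{k ≥ 1} ⌊n / p^k⌋. For p = 11, n = 493, the terms are:
  ⌊493/11^1⌋ = ⌊493/11⌋ = 44
  ⌊493/11^2⌋ = ⌊493/121⌋ = 4
(the next term ⌊493/11^3⌋ = 0, terminating the sum). Summing: v_11(493!) = 44 + 4 = 48.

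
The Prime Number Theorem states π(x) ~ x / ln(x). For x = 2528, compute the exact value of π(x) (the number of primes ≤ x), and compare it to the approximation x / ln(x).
π(2528) = 369;  x/ln(x) ≈ 322.65;  relative error ≈ 12.56%.

Directly count primes up to 2528: π(2528) = 369. The PNT approximation gives 2528/ln(2528) ≈ 2528/7.83518 ≈ 322.65. Relative error (π(x) − x/ln(x)) / π(x) ≈ 12.56%; the approximation is known to undercount slightly (Li(x) is a better estimate).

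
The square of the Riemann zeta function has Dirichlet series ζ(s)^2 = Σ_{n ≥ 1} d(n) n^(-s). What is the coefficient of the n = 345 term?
d(345) = 8

ζ(s)^2 = (Σ 1/m^s)(Σ 1/k^s). The coefficient of 1/n^s in the product is the number of ordered pairs (m, k) with mk = n, which equals d(n). For n = 345, divisors are [1, 3, 5, 15, 23, 69, 115, 345], so d(345) = 8.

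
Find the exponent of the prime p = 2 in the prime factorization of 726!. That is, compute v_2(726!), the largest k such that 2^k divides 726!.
v_2(726!) = 720

Legendre's formula: v_p(n!) = Σ_{k ≥ 1} ⌊n / p^k⌋. For p = 2, n = 726, the terms are:
  ⌊726/2^1⌋ = ⌊726/2⌋ = 363
  ⌊726/2^2⌋ = ⌊726/4⌋ = 181
  ⌊726/2^3⌋ = ⌊726/8⌋ = 90
  ⌊726/2^4⌋ = ⌊726/16⌋ = 45
  ⌊726/2^5⌋ = ⌊726/32⌋ = 22
  ⌊726/2^6⌋ = ⌊726/64⌋ = 11
  ⌊726/2^7⌋ = ⌊726/128⌋ = 5
  ⌊726/2^8⌋ = ⌊726/256⌋ = 2
  ⌊726/2^9⌋ = ⌊726/512⌋ = 1
(the next term ⌊726/2^10⌋ = 0, terminating the sum). Summing: v_2(726!) = 363 + 181 + 90 + 45 + 22 + 11 + 5 + 2 + 1 = 720.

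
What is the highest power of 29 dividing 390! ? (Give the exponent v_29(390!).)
v_29(390!) = 13

Legendre's formula: v_p(n!) = Σ_{k ≥ 1} ⌊n / p^k⌋. For p = 29, n = 390, the terms are:
  ⌊390/29^1⌋ = ⌊390/29⌋ = 13
(the next term ⌊390/29^2⌋ = 0, terminating the sum). Summing: v_29(390!) = 13 = 13.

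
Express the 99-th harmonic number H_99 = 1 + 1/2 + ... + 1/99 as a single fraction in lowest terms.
H_99 = 360968703235711654233892612988250163157207/69720375229712477164533808935312303556800

Direct summation: H_99 = 1 + 1/2 + ... + 1/99. The least common denominator is lcm(1, ..., 99) = 69720375229712477164533808935312303556800; over this denominator the numerator is 69720375229712477164533808935312303556800 + 34860187614856238582266904467656151778400 + 23240125076570825721511269645104101185600 + 17430093807428119291133452233828075889200 + 13944075045942495432906761787062460711360 + 11620062538285412860755634822552050592800 + 9960053604244639594933401276473186222400 + 8715046903714059645566726116914037944600 + 7746708358856941907170423215034700395200 + 6972037522971247716453380893531230355680 + 6338215929973861560412164448664754868800 + 5810031269142706430377817411276025296400 + 5363105786900959781887216071947100273600 + 4980026802122319797466700638236593111200 + 4648025015314165144302253929020820237120 + 4357523451857029822783363058457018972300 + 4101198542924263362619635819724253150400 + 3873354179428470953585211607517350197600 + 3669493433142761956028095207121700187200 + 3486018761485623858226690446765615177840 + 3320017868081546531644467092157728740800 + 3169107964986930780206082224332377434400 + 3031320662161412050631904736317926241600 + 2905015634571353215188908705638012648200 + 2788815009188499086581352357412492142272 + 2681552893450479890943608035973550136800 + 2582236119618980635723474405011566798400 + 2490013401061159898733350319118296555600 + 2404150869990085419466683066734907019200 + 2324012507657082572151126964510410118560 + 2249044362248789585952703514042332372800 + 2178761725928514911391681529228509486150 + 2112738643324620520137388149554918289600 + 2050599271462131681309817909862126575200 + 1992010720848927918986680255294637244480 + 1936677089714235476792605803758675098800 + 1884334465667904788230643484738170366400 + 1834746716571380978014047603560850093600 + 1787701928966986593962405357315700091200 + 1743009380742811929113345223382807588920 + 1700496956822255540598385583788104964800 + 1660008934040773265822233546078864370400 + 1621404075109592492198460672914239617600 + 1584553982493465390103041112166188717200 + 1549341671771388381434084643006940079040 + 1515660331080706025315952368158963120800 + 1483412238930052705628378913517283054400 + 1452507817285676607594454352819006324100 + 1422864800606377084990485896639026603200 + 1394407504594249543290676178706246071136 + 1367066180974754454206545273241417716800 + 1340776446725239945471804017986775068400 + 1315478777919103342727052998779477425600 + 1291118059809490317861737202505783399200 + 1267643185994772312082432889732950973760 + 1245006700530579949366675159559148277800 + 1223164477714253985342698402373900062400 + 1202075434995042709733341533367453509600 + 1181701275079872494314132354835801755200 + 1162006253828541286075563482255205059280 + 1142956970978893068271046048119873828800 + 1124522181124394792976351757021166186400 + 1106672622693848843881489030719242913600 + 1089380862964257455695840764614254743075 + 1072621157380191956377443214389420054720 + 1056369321662310260068694074777459144800 + 1040602615368842942754235954258392590400 + 1025299635731065840654908954931063287600 + 1010440220720470683543968245439308747200 + 996005360424463959493340127647318622240 + 981977115911443340345546604722708500800 + 968338544857117738396302901879337549400 + 955073633283732563897723410072771281600 + 942167232833952394115321742369085183200 + 929605003062833028860450785804164047424 + 917373358285690489007023801780425046800 + 905459418567694508630309206952107838400 + 893850964483493296981202678657850045600 + 882536395312816166639668467535598779200 + 871504690371405964556672611691403794460 + 860745373206326878574491468337188932800 + 850248478411127770299192791894052482400 + 840004520839909363428118179943521729600 + 830004467020386632911116773039432185200 + 820239708584852672523927163944850630080 + 810702037554796246099230336457119808800 + 801383623330028473155561022244969006400 + 792276991246732695051520556083094358600 + 783375002581039069264424819497891051200 + 774670835885694190717042321503470039520 + 766157969557279968841030867421014324800 + 757830165540353012657976184079481560400 + 749681454082929861984234504680777457600 + 741706119465026352814189456758641527200 + 733898686628552391205619041424340037440 + 726253908642838303797227176409503162050 + 718766754945489455304472257065075294400 + 711432400303188542495242948319513301600 + 704246214441540173379129383184972763200 = 360968703235711654233892612988250163157207, so H_99 = 360968703235711654233892612988250163157207/69720375229712477164533808935312303556800 (already in lowest terms) ≈ 5.17738. (The PNT-adjacent estimate ln(99) + γ ≈ 5.17234 matches within O(1/n).)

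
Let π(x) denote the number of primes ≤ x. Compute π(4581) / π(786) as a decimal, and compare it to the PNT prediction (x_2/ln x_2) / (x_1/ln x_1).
π(4581)/π(786) = 619/137 ≈ 4.5182;  PNT prediction ≈ 4.6095.

π(786) = 137 and π(4581) = 619, so π(4581)/π(786) ≈ 4.5182. The PNT-predicted ratio is (4581/ln(4581)) / (786/ln(786)) ≈ 4.6095. The two agree to within a few percent, as expected.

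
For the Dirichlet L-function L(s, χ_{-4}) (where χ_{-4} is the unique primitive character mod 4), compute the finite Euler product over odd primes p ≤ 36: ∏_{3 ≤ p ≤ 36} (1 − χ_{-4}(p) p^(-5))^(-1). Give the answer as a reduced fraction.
∏ = 52015810615424538455317584769582112629834289625/52216435813704314792391924764477903837266444288

The odd primes p ≤ 36 are [3, 5, 7, 11, 13, 17, 19, 23, 29, 31]. For each, χ(p) = 1 if p ≡ 1 mod 4, χ(p) = −1 if p ≡ 3 mod 4. Taking (1 − χ(p)/p^5)^(-1) = p^5/(p^5 − χ(p)): (1 − (-1)/3^5)^(-1) · (1 − (1)/5^5)^(-1) · (1 − (-1)/7^5)^(-1) · (1 − (-1)/11^5)^(-1) · (1 − (1)/13^5)^(-1) · (1 − (1)/17^5)^(-1) · (1 − (-1)/19^5)^(-1) · (1 − (-1)/23^5)^(-1) · (1 − (1)/29^5)^(-1) · (1 − (-1)/31^5)^(-1) = 52015810615424538455317584769582112629834289625/52216435813704314792391924764477903837266444288.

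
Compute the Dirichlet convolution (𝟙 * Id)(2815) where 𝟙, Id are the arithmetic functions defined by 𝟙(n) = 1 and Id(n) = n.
(𝟙 * Id)(2815) = 3384

Divisors of 2815: [1, 5, 563, 2815]. For each d | 2815:
  d = 1: 𝟙(1) · Id(2815/1) = 1 · 2815 = 2815
  d = 5: 𝟙(5) · Id(2815/5) = 1 · 563 = 563
  d = 563: 𝟙(563) · Id(2815/563) = 1 · 5 = 5
  d = 2815: 𝟙(2815) · Id(2815/2815) = 1 · 1 = 1
Summing: (𝟙 * Id)(2815) = 2815 + 563 + 5 + 1 = 3384.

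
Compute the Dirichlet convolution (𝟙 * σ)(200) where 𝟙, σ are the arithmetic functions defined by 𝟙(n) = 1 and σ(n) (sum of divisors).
(𝟙 * σ)(200) = 988

Divisors of 200: [1, 2, 4, 5, 8, 10, 20, 25, 40, 50, 100, 200]. For each d | 200:
  d = 1: 𝟙(1) · σ(200/1) = 1 · 465 = 465
  d = 2: 𝟙(2) · σ(200/2) = 1 · 217 = 217
  d = 4: 𝟙(4) · σ(200/4) = 1 · 93 = 93
  d = 5: 𝟙(5) · σ(200/5) = 1 · 90 = 90
  d = 8: 𝟙(8) · σ(200/8) = 1 · 31 = 31
  d = 10: 𝟙(10) · σ(200/10) = 1 · 42 = 42
  d = 20: 𝟙(20) · σ(200/20) = 1 · 18 = 18
  d = 25: 𝟙(25) · σ(200/25) = 1 · 15 = 15
  d = 40: 𝟙(40) · σ(200/40) = 1 · 6 = 6
  d = 50: 𝟙(50) · σ(200/50) = 1 · 7 = 7
  d = 100: 𝟙(100) · σ(200/100) = 1 · 3 = 3
  d = 200: 𝟙(200) · σ(200/200) = 1 · 1 = 1
Summing: (𝟙 * σ)(200) = 465 + 217 + 93 + 90 + 31 + 42 + 18 + 15 + 6 + 7 + 3 + 1 = 988.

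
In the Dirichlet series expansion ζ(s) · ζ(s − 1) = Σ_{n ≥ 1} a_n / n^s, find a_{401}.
σ(401) = 402

In the product (Σ m^0/m^s)(Σ k / k^s) = Σ (Σ_{d | n} d) / n^s, the coefficient of 1/n^s is σ(n) = Σ_{d | n} d. For n = 401, divisors are [1, 401]; summing: σ(401) = 402.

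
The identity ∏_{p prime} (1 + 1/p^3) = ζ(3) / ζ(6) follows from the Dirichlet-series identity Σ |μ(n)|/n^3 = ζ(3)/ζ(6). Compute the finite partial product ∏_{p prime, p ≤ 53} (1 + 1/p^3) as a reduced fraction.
∏ = 1193284353855226596885466673602596175872/1009953283877483663098780766542609340885

The primes p ≤ 53 are [2, 3, 5, 7, 11, 13, 17, 19, 23, 29, 31, 37, 41, 43, 47, 53]. For each, (1 + 1/p^3) = (p^3 + 1)/p^3. Multiplying these fractions over p ∈ [2, 3, 5, 7, 11, 13, 17, 19, 23, 29, 31, 37, 41, 43, 47, 53] gives 1193284353855226596885466673602596175872/1009953283877483663098780766542609340885. (In the limit P → ∞ this tends to ζ(3)/ζ(6).)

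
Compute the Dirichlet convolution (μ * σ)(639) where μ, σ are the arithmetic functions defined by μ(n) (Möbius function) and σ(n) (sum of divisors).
(μ * σ)(639) = 639

Divisors of 639: [1, 3, 9, 71, 213, 639]. For each d | 639:
  d = 1: μ(1) · σ(639/1) = 1 · 936 = 936
  d = 3: μ(3) · σ(639/3) = -1 · 288 = -288
  d = 9: μ(9) · σ(639/9) = 0 · 72 = 0
  d = 71: μ(71) · σ(639/71) = -1 · 13 = -13
  d = 213: μ(213) · σ(639/213) = 1 · 4 = 4
  d = 639: μ(639) · σ(639/639) = 0 · 1 = 0
Summing: (μ * σ)(639) = 936 + -288 + 0 + -13 + 4 + 0 = 639.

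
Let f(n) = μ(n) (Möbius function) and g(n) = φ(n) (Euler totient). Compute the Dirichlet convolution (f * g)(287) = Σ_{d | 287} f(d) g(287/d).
(μ * φ)(287) = 195

Divisors of 287: [1, 7, 41, 287]. For each d | 287:
  d = 1: μ(1) · φ(287/1) = 1 · 240 = 240
  d = 7: μ(7) · φ(287/7) = -1 · 40 = -40
  d = 41: μ(41) · φ(287/41) = -1 · 6 = -6
  d = 287: μ(287) · φ(287/287) = 1 · 1 = 1
Summing: (μ * φ)(287) = 240 + -40 + -6 + 1 = 195.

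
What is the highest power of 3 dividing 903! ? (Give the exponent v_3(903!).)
v_3(903!) = 449

Legendre's formula: v_p(n!) = Σ_{k ≥ 1} ⌊n / p^k⌋. For p = 3, n = 903, the terms are:
  ⌊903/3^1⌋ = ⌊903/3⌋ = 301
  ⌊903/3^2⌋ = ⌊903/9⌋ = 100
  ⌊903/3^3⌋ = ⌊903/27⌋ = 33
  ⌊903/3^4⌋ = ⌊903/81⌋ = 11
  ⌊903/3^5⌋ = ⌊903/243⌋ = 3
  ⌊903/3^6⌋ = ⌊903/729⌋ = 1
(the next term ⌊903/3^7⌋ = 0, terminating the sum). Summing: v_3(903!) = 301 + 100 + 33 + 11 + 3 + 1 = 449.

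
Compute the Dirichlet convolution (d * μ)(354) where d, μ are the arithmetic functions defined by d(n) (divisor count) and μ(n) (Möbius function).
(d * μ)(354) = 1

Divisors of 354: [1, 2, 3, 6, 59, 118, 177, 354]. For each d | 354:
  d = 1: d(1) · μ(354/1) = 1 · -1 = -1
  d = 2: d(2) · μ(354/2) = 2 · 1 = 2
  d = 3: d(3) · μ(354/3) = 2 · 1 = 2
  d = 6: d(6) · μ(354/6) = 4 · -1 = -4
  d = 59: d(59) · μ(354/59) = 2 · 1 = 2
  d = 118: d(118) · μ(354/118) = 4 · -1 = -4
  d = 177: d(177) · μ(354/177) = 4 · -1 = -4
  d = 354: d(354) · μ(354/354) = 8 · 1 = 8
Summing: (d * μ)(354) = -1 + 2 + 2 + -4 + 2 + -4 + -4 + 8 = 1.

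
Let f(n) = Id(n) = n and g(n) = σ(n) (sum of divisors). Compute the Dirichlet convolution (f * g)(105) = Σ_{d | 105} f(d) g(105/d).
(Id * σ)(105) = 1155

Divisors of 105: [1, 3, 5, 7, 15, 21, 35, 105]. For each d | 105:
  d = 1: Id(1) · σ(105/1) = 1 · 192 = 192
  d = 3: Id(3) · σ(105/3) = 3 · 48 = 144
  d = 5: Id(5) · σ(105/5) = 5 · 32 = 160
  d = 7: Id(7) · σ(105/7) = 7 · 24 = 168
  d = 15: Id(15) · σ(105/15) = 15 · 8 = 120
  d = 21: Id(21) · σ(105/21) = 21 · 6 = 126
  d = 35: Id(35) · σ(105/35) = 35 · 4 = 140
  d = 105: Id(105) · σ(105/105) = 105 · 1 = 105
Summing: (Id * σ)(105) = 192 + 144 + 160 + 168 + 120 + 126 + 140 + 105 = 1155.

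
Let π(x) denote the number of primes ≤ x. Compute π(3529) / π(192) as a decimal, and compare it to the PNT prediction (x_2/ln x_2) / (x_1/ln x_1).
π(3529)/π(192) = 493/43 ≈ 11.4651;  PNT prediction ≈ 11.8297.

π(192) = 43 and π(3529) = 493, so π(3529)/π(192) ≈ 11.4651. The PNT-predicted ratio is (3529/ln(3529)) / (192/ln(192)) ≈ 11.8297. The two agree to within a few percent, as expected.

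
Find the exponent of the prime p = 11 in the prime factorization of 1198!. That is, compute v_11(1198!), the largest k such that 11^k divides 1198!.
v_11(1198!) = 117

Legendre's formula: v_p(n!) = Σ_{k ≥ 1} ⌊n / p^k⌋. For p = 11, n = 1198, the terms are:
  ⌊1198/11^1⌋ = ⌊1198/11⌋ = 108
  ⌊1198/11^2⌋ = ⌊1198/121⌋ = 9
(the next term ⌊1198/11^3⌋ = 0, terminating the sum). Summing: v_11(1198!) = 108 + 9 = 117.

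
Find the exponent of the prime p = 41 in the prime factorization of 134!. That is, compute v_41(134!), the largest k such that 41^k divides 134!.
v_41(134!) = 3

Legendre's formula: v_p(n!) = Σ_{k ≥ 1} ⌊n / p^k⌋. For p = 41, n = 134, the terms are:
  ⌊134/41^1⌋ = ⌊134/41⌋ = 3
(the next term ⌊134/41^2⌋ = 0, terminating the sum). Summing: v_41(134!) = 3 = 3.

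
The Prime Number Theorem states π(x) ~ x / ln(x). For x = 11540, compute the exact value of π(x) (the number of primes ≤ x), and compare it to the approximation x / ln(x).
π(11540) = 1390;  x/ln(x) ≈ 1233.75;  relative error ≈ 11.24%.

Directly count primes up to 11540: π(11540) = 1390. The PNT approximation gives 11540/ln(11540) ≈ 11540/9.35357 ≈ 1233.75. Relative error (π(x) − x/ln(x)) / π(x) ≈ 11.24%; the approximation is known to undercount slightly (Li(x) is a better estimate).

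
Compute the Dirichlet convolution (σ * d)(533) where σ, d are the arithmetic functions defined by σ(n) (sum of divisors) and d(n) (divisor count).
(σ * d)(533) = 704

Divisors of 533: [1, 13, 41, 533]. For each d | 533:
  d = 1: σ(1) · d(533/1) = 1 · 4 = 4
  d = 13: σ(13) · d(533/13) = 14 · 2 = 28
  d = 41: σ(41) · d(533/41) = 42 · 2 = 84
  d = 533: σ(533) · d(533/533) = 588 · 1 = 588
Summing: (σ * d)(533) = 4 + 28 + 84 + 588 = 704.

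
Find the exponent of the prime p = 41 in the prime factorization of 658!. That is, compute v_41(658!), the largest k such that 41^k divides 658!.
v_41(658!) = 16

Legendre's formula: v_p(n!) = Σ_{k ≥ 1} ⌊n / p^k⌋. For p = 41, n = 658, the terms are:
  ⌊658/41^1⌋ = ⌊658/41⌋ = 16
(the next term ⌊658/41^2⌋ = 0, terminating the sum). Summing: v_41(658!) = 16 = 16.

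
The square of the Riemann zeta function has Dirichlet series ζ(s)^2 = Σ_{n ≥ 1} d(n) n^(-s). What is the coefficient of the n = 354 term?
d(354) = 8

ζ(s)^2 = (Σ 1/m^s)(Σ 1/k^s). The coefficient of 1/n^s in the product is the number of ordered pairs (m, k) with mk = n, which equals d(n). For n = 354, divisors are [1, 2, 3, 6, 59, 118, 177, 354], so d(354) = 8.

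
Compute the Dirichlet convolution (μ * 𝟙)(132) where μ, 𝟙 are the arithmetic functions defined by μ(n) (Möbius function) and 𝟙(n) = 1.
(μ * 𝟙)(132) = 0

Divisors of 132: [1, 2, 3, 4, 6, 11, 12, 22, 33, 44, 66, 132]. For each d | 132:
  d = 1: μ(1) · 𝟙(132/1) = 1 · 1 = 1
  d = 2: μ(2) · 𝟙(132/2) = -1 · 1 = -1
  d = 3: μ(3) · 𝟙(132/3) = -1 · 1 = -1
  d = 4: μ(4) · 𝟙(132/4) = 0 · 1 = 0
  d = 6: μ(6) · 𝟙(132/6) = 1 · 1 = 1
  d = 11: μ(11) · 𝟙(132/11) = -1 · 1 = -1
  d = 12: μ(12) · 𝟙(132/12) = 0 · 1 = 0
  d = 22: μ(22) · 𝟙(132/22) = 1 · 1 = 1
  d = 33: μ(33) · 𝟙(132/33) = 1 · 1 = 1
  d = 44: μ(44) · 𝟙(132/44) = 0 · 1 = 0
  d = 66: μ(66) · 𝟙(132/66) = -1 · 1 = -1
  d = 132: μ(132) · 𝟙(132/132) = 0 · 1 = 0
Summing: (μ * 𝟙)(132) = 1 + -1 + -1 + 0 + 1 + -1 + 0 + 1 + 1 + 0 + -1 + 0 = 0.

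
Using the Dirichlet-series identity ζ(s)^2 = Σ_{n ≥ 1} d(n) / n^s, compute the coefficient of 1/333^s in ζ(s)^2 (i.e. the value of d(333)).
d(333) = 6

ζ(s)^2 = (Σ 1/m^s)(Σ 1/k^s). The coefficient of 1/n^s in the product is the number of ordered pairs (m, k) with mk = n, which equals d(n). For n = 333, divisors are [1, 3, 9, 37, 111, 333], so d(333) = 6.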